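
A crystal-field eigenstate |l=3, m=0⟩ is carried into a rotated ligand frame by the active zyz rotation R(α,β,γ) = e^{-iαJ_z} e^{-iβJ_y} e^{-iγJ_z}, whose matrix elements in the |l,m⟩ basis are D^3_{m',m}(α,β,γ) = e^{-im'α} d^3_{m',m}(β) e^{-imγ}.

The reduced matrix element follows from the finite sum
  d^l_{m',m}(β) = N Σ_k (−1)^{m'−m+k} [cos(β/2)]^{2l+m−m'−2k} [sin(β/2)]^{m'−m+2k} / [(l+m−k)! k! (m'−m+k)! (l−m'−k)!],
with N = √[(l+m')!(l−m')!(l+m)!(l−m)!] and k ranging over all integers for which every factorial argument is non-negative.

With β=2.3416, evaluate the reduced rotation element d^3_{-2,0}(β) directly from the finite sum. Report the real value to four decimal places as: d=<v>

d^3_{-2,0}(β=2.3416) via the finite sum:
c=cos(2.341600/2)=0.389415, s=sin(2.341600/2)=0.921062; N=√[1·120·6·6]=65.726707
k: max(0,(0)−(-2))=2 … min(3+(0),3−(-2))=3
  k=2: (−1)^0·65.7267/(12)·0.3894^4·0.9211^2 = +0.106854
  k=3: (−1)^1·65.7267/(12)·0.3894^2·0.9211^4 = -0.597781
d^3_{-2,0}(2.3416) = +0.106854 -0.597781 = -0.490927

d=-0.4909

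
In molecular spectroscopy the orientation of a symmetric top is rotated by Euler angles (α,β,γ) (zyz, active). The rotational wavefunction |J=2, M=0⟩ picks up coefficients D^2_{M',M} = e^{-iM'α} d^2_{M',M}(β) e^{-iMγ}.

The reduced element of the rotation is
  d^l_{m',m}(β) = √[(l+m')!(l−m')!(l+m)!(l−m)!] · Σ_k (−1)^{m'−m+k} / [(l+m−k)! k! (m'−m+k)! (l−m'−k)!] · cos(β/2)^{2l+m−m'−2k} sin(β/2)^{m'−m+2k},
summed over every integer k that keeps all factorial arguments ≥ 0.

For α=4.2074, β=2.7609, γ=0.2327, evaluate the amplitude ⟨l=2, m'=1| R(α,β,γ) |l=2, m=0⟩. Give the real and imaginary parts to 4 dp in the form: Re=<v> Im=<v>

Re=-0.2044 Im=0.3698

First d^2_{1,0}(β=2.7609), then the phase factors e^{-i(1)α} and e^{-i(0)γ}:
With c≡cos(β/2)=0.189199 and s≡sin(β/2)=0.981939, N=[6·1·2·2]^{1/2}=4.898979
k: max(0,(0)−(1))=0 … min(2+(0),2−(1))=1
  k=0: (−1)^1·4.8990/(2)·0.1892^3·0.9819^1 = -0.016290
  k=1: (−1)^2·4.8990/(2)·0.1892^1·0.9819^3 = +0.438781
d^2_{1,0}(2.7609) = -0.016290 +0.438781 = +0.422491
Phases: e^{-i·(1)·4.2074}=-0.483798+0.875180i, e^{-i·(0)·0.2327}=+1.000000+0.000000i ⇒ D=-0.204400+0.369756i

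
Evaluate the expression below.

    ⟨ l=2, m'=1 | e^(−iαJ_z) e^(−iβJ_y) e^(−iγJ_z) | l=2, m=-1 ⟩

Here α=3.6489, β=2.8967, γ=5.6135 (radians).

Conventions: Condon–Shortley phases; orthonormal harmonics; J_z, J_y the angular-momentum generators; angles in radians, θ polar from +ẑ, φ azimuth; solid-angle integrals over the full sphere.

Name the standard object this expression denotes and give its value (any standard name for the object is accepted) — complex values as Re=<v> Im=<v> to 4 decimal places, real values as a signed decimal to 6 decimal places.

This is a Wigner D-matrix element — the rotation-matrix element ⟨l m'| R(α,β,γ) |l m⟩ in the angular-momentum basis.
Split into d^2_{1,-1}(β=2.8967) × two z-phases.
Half-angle: c=0.122141, s=0.992513. N=√(6·1·1·6)=6.000000
Admissible k: 0..1 (factorial args all ≥0)
  k=0: (−1)^2·6.0000/(2)·0.1221^2·0.9925^2 = +0.044087
  k=1: (−1)^3·6.0000/(6)·0.1221^0·0.9925^4 = -0.970386
d^2_{1,-1}(2.8967) = +0.044087 -0.970386 = -0.926299
D = (-0.874056+0.485825i)·(-0.926299)·(+0.784017-0.620739i) = +0.355424-0.855396i

Wigner D-matrix element, Re=0.3554 Im=-0.8554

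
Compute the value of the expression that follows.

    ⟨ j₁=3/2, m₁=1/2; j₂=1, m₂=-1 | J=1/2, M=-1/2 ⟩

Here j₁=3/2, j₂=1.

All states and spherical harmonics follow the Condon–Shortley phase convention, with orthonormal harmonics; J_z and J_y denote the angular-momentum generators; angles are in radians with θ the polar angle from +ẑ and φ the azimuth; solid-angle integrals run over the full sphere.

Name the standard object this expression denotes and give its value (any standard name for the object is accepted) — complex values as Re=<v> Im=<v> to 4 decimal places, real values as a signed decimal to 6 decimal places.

Clebsch–Gordan coefficient, +√(1/6) ≈ +0.408248

This is a Clebsch–Gordan (vector-coupling) coefficient.
j₁+j₂−J=2  J+j₁−j₂=1  J−j₁+j₂=0  j₁+j₂+J+1=4
(j₁±m₁, j₂±m₂, J±M) = (2,1,0,2,0,1)
P² = 2/3
sum k=0..0:
  [0] +1/2 = 1/2
S = 1/2
C² = P²·S² = 1/6 ; C = +0.408248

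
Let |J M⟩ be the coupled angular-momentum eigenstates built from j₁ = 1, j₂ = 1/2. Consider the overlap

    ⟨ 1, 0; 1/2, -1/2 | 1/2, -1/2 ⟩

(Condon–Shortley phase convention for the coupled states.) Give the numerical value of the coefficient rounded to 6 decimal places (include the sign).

+√(1/3) ≈ +0.577350

j₁+j₂−J=1  J+j₁−j₂=1  J−j₁+j₂=0  j₁+j₂+J+1=3
(j₁±m₁, j₂±m₂, J±M) = (1,1,0,1,0,1)
P² = 1/3
sum k=0..0:
  [0] +1/1 = 1
S = 1
C² = P²·S² = 1/3 ; C = +0.577350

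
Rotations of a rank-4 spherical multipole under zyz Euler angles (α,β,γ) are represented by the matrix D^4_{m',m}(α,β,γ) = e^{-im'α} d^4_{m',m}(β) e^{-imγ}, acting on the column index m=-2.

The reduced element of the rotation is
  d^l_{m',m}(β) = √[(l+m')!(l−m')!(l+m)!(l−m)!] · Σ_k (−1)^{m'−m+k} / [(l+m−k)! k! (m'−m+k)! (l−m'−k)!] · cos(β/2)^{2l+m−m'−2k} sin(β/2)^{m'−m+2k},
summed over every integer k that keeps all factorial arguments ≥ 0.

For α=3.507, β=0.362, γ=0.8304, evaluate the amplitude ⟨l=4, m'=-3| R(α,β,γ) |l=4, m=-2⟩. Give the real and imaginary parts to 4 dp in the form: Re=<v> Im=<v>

Re=0.5005 Im=-0.2025

D^4_{-3,-2}(3.5070,0.3620,0.8304) = e^{-i·-3·3.5070}·d^4_{-3,-2}(0.3620)·e^{-i·-2·0.8304}. Compute d first:
Half-angle: c=0.983664, s=0.180013. N=√(1·5040·2·720)=2693.993318
The bounds max(0,m−m')=1 and min(l+m,l−m')=2 give 2 terms
  k=1: (−1)^0·2693.9933/(720)·0.9837^7·0.1800^1 = +0.600201
  k=2: (−1)^1·2693.9933/(240)·0.9837^5·0.1800^3 = -0.060302
d^4_{-3,-2}(0.3620) = +0.600201 -0.060302 = +0.539899
Phases: e^{-i·(-3)·3.5070}=-0.456960-0.889487i, e^{-i·(-2)·0.8304}=-0.089882+0.995952i ⇒ D=+0.500464-0.202549i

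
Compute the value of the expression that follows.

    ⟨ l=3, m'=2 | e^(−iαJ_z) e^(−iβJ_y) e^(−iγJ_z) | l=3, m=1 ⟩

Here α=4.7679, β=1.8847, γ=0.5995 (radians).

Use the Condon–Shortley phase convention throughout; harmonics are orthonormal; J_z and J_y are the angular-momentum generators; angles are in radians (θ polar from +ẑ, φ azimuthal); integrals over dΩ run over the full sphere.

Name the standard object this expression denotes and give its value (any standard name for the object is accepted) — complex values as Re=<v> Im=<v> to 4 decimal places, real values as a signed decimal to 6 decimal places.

This is a Wigner D-matrix element — the rotation-matrix element ⟨l m'| R(α,β,γ) |l m⟩ in the angular-momentum basis.
D^3_{2,1}(4.7679,1.8847,0.5995) = e^{-i·2·4.7679}·d^3_{2,1}(1.8847)·e^{-i·1·0.5995}. Compute d first:
c=cos(1.884700/2)=0.587889, s=sin(1.884700/2)=0.808942; N=√[120·1·24·2]=75.894664
k: max(0,(1)−(2))=0 … min(3+(1),3−(2))=1
  k=0: (−1)^1·75.8947/(24)·0.5879^5·0.8089^1 = -0.179636
  k=1: (−1)^2·75.8947/(12)·0.5879^3·0.8089^3 = +0.680248
d^3_{2,1}(1.8847) = -0.179636 +0.680248 = +0.500612
Phases: e^{-i·(2)·4.7679}=-0.993843+0.110794i, e^{-i·(1)·0.5995}=+0.825618-0.564230i ⇒ D=-0.379475+0.326514i

Wigner D-matrix element, Re=-0.3795 Im=0.3265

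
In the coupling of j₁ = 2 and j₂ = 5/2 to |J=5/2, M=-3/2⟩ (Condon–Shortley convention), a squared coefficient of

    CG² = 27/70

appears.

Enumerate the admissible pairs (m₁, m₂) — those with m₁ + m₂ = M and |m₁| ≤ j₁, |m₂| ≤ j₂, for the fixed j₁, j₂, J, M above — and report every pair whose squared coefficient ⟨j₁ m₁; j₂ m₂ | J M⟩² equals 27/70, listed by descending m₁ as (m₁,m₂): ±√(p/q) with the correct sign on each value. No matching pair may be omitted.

Admissible pairs with m₁+m₂ = M = -3/2: (-2,1/2), (-1,-1/2), (0,-3/2), (1,-5/2)
  (m₁,m₂)=(1,-5/2): CG² = 3/7, CG = +√(3/7)
  (m₁,m₂)=(0,-3/2): CG² = 1/70, CG = −√(1/70)
  (m₁,m₂)=(-1,-1/2): CG² = 6/35, CG = −√(6/35)
  (m₁,m₂)=(-2,1/2): CG² = 27/70, CG = +√(27/70)   ← matches the target
Pairs with CG² = 27/70: (-2,1/2): +√(27/70)

(-2,1/2): +√(27/70)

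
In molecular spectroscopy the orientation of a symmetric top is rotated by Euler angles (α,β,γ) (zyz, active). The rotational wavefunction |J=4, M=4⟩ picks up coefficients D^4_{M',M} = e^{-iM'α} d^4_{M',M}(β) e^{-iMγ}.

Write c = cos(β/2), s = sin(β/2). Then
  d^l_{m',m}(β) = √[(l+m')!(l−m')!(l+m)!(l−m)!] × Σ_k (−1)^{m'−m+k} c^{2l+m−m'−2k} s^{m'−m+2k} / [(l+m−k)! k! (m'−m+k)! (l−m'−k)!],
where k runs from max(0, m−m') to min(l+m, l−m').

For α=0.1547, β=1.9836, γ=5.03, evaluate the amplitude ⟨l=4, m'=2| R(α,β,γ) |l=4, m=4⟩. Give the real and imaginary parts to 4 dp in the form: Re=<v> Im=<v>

Split into d^4_{2,4}(β=1.9836) × two z-phases.
Half-angle: c=0.547184, s=0.837012. N=√(720·2·40320·1)=7619.763776
k: max(0,(4)−(2))=2 … min(4+(4),4−(2))=2
  k=2: (−1)^0·7619.7638/(1440)·0.5472^6·0.8370^2 = +0.099505
d^4_{2,4}(1.9836) = +0.099505
D = (+0.952516-0.304487i)·(+0.099505)·(+0.295857-0.955232i) = -0.000900-0.099501i

Re=-0.0009 Im=-0.0995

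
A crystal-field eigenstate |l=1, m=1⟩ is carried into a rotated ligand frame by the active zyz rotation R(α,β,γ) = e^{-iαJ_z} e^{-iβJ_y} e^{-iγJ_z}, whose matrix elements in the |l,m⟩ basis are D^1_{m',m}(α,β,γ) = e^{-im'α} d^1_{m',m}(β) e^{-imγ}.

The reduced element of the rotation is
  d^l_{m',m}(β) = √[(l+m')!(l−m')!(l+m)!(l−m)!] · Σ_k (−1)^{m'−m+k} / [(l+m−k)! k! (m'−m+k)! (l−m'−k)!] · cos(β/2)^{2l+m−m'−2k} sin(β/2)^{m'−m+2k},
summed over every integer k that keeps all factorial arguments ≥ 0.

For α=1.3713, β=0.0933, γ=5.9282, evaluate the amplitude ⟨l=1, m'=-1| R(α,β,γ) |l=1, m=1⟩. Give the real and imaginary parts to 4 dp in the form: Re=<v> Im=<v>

Re=-0.0003 Im=0.0021

First d^1_{-1,1}(β=0.0933), then the phase factors e^{-i(-1)α} and e^{-i(1)γ}:
Half-angle: c=0.998912, s=0.046633. N=√(1·2·2·1)=2.000000
k∈{2} keeps every argument non-negative
  k=2: (−1)^0·2.0000/(2)·0.9989^0·0.0466^2 = +0.002175
d^1_{-1,1}(0.0933) = +0.002175
Phases: e^{-i·(-1)·1.3713}=+0.198176+0.980167i, e^{-i·(1)·5.9282}=+0.937652+0.347577i ⇒ D=-0.000337+0.002148i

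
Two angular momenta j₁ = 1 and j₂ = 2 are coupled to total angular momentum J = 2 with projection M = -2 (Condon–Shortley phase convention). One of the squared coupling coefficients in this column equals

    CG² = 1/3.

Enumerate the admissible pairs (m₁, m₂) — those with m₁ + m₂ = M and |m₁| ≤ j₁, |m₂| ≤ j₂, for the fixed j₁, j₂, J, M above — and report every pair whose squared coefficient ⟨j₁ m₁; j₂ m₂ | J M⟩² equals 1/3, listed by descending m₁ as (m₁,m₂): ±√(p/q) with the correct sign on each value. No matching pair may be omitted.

Admissible pairs with m₁+m₂ = M = -2: (-1,-1), (0,-2)
  (m₁,m₂)=(0,-2): CG² = 2/3, CG = +√(2/3)
  (m₁,m₂)=(-1,-1): CG² = 1/3, CG = −√(1/3)   ← matches the target
Pairs with CG² = 1/3: (-1,-1): −√(1/3)

(-1,-1): −√(1/3)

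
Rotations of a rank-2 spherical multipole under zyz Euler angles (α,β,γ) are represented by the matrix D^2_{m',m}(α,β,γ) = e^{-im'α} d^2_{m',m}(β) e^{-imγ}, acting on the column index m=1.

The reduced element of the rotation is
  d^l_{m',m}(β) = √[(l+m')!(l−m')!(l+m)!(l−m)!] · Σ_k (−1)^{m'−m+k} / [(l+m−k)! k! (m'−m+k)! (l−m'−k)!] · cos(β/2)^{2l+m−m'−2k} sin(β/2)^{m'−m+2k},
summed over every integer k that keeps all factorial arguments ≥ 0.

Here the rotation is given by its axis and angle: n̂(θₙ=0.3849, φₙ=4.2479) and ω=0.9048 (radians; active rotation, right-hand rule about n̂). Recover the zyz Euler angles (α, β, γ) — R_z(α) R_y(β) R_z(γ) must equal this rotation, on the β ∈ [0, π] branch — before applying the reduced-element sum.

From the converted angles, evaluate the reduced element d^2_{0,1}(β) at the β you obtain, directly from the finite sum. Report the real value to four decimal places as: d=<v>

d=0.3752

Axis–angle → zyz. n̂ = (sinθₙcosφₙ, sinθₙsinφₙ, cosθₙ) = (-0.168196, -0.335686, +0.926836), ω = 0.9048.
R = I cosω + sinω [n̂]ₓ + (1−cosω) n̂n̂ᵀ gives
  R = [+0.628654, -0.707196, -0.323525; +0.750350, +0.660906, +0.013354; +0.204376, -0.251152, +0.946125]
β = atan2(√(R₁₃²+R₂₃²), R₃₃) = 0.329744; α = atan2(R₂₃, R₁₃) mod 2π = 3.100340; γ = atan2(R₃₂, −R₃₁) mod 2π = 4.029318
d^2_{0,1}(β=0.3297) via the finite sum:
c=cos(0.329744/2)=0.986439, s=sin(0.329744/2)=0.164126; N=√[2·2·6·1]=4.898979
k: max(0,(1)−(0))=1 … min(2+(1),2−(0))=2
  k=1: (−1)^0·4.8990/(2)·0.9864^3·0.1641^1 = +0.385890
  k=2: (−1)^1·4.8990/(2)·0.9864^1·0.1641^3 = -0.010683
d^2_{0,1}(0.3297) = +0.385890 -0.010683 = +0.375208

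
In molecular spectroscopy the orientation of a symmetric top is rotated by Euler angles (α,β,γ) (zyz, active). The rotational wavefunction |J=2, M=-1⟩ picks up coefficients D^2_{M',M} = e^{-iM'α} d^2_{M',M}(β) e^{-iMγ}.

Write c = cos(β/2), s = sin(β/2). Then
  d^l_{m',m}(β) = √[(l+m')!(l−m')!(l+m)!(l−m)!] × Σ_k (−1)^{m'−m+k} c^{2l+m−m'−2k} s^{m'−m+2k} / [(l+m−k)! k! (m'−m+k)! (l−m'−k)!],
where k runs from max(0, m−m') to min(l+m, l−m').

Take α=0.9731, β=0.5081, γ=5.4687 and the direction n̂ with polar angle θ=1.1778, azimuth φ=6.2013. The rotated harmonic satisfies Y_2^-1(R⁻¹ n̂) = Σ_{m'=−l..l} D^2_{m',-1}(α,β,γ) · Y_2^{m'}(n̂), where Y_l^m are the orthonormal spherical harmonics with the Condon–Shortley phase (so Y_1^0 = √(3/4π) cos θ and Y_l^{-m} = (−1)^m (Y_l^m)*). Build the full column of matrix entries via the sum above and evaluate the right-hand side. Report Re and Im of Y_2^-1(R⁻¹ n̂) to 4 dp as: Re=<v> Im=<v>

Re=0.3136 Im=0.1708

Need the full column D^2_{m',-1} for m'=−2..2 at α=0.9731, β=0.5081, γ=5.4687.
cos(β/2)=0.967902, sin(β/2)=0.251326
d^2_{-2,-1}: single k=1 term ⇒ +0.455787;  D = +0.193759+0.412552i
d^2_{-1,-1}: k∈[0..1] ⇒ +0.877660 -0.177525 = +0.700135;  D = +0.691347+0.110587i
d^2_{0,-1}: k∈[0..1] ⇒ -0.558223 +0.037637 = -0.520586;  D = -0.357248+0.378660i
d^2_{1,-1}: k∈[0..1] ⇒ +0.177525 -0.003990 = +0.173535;  D = -0.037327-0.169473i
d^2_{2,-1}: single k=0 term ⇒ -0.030731;  D = +0.028528+0.011425i
Y_2^{m'}(θ=1.1778,φ=6.2013) and Σ D·Y over m':
  (+0.1938+0.4126i)·(+0.3252+0.0537i)  (+0.6913+0.1106i)·(+0.2724+0.0224i)  (-0.3572+0.3787i)·(-0.1766+0.0000i)  (-0.0373-0.1695i)·(-0.2724+0.0224i)  (+0.0285+0.0114i)·(+0.3252-0.0537i)
Y_2^-1(R⁻¹ n̂) = +0.313629+0.170785i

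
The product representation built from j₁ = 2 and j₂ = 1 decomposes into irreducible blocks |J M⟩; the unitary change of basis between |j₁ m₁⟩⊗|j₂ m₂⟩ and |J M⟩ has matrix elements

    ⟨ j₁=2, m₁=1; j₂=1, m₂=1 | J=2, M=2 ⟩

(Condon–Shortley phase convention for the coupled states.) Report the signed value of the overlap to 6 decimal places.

-0.577350  (= −√(1/3))

j₁+j₂−J=1  J+j₁−j₂=3  J−j₁+j₂=1  j₁+j₂+J+1=6
(j₁±m₁, j₂±m₂, J±M) = (3,1,2,0,4,0)
P² = 12
sum k=1..1:
  [1] −1/6 = -1/6
S = -1/6
C² = P²·S² = 1/3 ; C = -0.577350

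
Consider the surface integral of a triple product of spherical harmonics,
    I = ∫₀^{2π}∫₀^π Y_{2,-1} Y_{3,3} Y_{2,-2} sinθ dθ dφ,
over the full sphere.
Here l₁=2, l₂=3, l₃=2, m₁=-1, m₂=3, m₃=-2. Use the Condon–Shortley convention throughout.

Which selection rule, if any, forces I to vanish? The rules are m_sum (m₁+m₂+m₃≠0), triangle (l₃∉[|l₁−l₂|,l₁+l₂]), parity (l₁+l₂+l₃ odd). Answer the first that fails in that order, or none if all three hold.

parity

azimuthal sum: -1 + 3 − 2 = 0  ✓
1 ≤ 2 ≤ 5 (triangle on l)  ✓
L = 2 + 3 + 2 = 7 (odd)  ✗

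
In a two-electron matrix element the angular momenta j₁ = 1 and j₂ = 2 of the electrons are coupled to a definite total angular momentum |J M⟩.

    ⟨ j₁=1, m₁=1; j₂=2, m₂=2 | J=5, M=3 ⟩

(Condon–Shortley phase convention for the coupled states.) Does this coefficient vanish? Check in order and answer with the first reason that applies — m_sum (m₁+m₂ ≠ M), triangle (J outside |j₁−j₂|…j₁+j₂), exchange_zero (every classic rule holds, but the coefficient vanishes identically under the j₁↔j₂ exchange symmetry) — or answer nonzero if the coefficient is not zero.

m-sum: m₁+m₂ = 1+2 = 3, M = 3  ✓
triangle: need |j₁−j₂| ≤ J ≤ j₁+j₂, i.e. J ∈ [1, 3]; J = 5 is outside ✗ ⇒ coefficient is 0

triangle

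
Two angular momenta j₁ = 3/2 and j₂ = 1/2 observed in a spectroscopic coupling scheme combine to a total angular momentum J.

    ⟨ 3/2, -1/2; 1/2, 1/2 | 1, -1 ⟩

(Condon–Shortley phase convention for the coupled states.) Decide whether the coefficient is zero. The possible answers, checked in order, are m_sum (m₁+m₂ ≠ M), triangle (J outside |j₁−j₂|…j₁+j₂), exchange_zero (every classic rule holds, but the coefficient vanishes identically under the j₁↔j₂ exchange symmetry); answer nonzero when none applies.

m_sum

m-sum: m₁+m₂ = -1/2+1/2 = 0, M = -1  ✗ ⇒ coefficient is 0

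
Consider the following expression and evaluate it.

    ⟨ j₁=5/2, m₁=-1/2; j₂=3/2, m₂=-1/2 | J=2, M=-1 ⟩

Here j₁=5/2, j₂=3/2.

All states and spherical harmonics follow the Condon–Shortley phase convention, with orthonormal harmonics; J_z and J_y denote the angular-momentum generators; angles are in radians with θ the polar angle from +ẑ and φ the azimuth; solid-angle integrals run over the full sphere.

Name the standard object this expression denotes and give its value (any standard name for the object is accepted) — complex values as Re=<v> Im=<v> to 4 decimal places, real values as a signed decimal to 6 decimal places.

This is a Clebsch–Gordan (vector-coupling) coefficient.
j₁+j₂−J=2  J+j₁−j₂=3  J−j₁+j₂=1  j₁+j₂+J+1=7
(j₁±m₁, j₂±m₂, J±M) = (2,3,1,2,1,3)
P² = 12/7
sum k=0..1:
  [0] +1/12 = 1/12
  [1] −1/2 = -1/2
S = -5/12
C² = P²·S² = 25/84 ; C = -0.545545

Clebsch–Gordan coefficient, −√(25/84) ≈ -0.545545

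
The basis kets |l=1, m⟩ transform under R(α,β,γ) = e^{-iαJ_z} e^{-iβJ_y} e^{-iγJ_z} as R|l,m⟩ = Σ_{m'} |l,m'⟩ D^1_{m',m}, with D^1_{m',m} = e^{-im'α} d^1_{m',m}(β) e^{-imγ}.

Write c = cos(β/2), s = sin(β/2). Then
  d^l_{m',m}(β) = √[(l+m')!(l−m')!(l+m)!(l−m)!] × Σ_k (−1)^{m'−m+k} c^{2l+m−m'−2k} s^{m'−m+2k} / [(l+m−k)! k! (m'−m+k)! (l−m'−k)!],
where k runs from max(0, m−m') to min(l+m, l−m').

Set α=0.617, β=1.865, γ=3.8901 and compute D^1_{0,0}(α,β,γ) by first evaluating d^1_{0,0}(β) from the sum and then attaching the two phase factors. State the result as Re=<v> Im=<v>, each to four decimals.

Re=-0.2900 Im=0.0000

First d^1_{0,0}(β=1.8650), then the phase factors e^{-i(0)α} and e^{-i(0)γ}:
c=cos(1.865000/2)=0.595828, s=sin(1.865000/2)=0.803112; N=√[1·1·1·1]=1.000000
k: max(0,(0)−(0))=0 … min(1+(0),1−(0))=1
  k=0: (−1)^0·1.0000/(1)·0.5958^2·0.8031^0 = +0.355011
  k=1: (−1)^1·1.0000/(1)·0.5958^0·0.8031^2 = -0.644989
d^1_{0,0}(1.8650) = +0.355011 -0.644989 = -0.289978
Phases: e^{-i·(0)·0.6170}=+1.000000+0.000000i, e^{-i·(0)·3.8901}=+1.000000+0.000000i ⇒ D=-0.289978+0.000000i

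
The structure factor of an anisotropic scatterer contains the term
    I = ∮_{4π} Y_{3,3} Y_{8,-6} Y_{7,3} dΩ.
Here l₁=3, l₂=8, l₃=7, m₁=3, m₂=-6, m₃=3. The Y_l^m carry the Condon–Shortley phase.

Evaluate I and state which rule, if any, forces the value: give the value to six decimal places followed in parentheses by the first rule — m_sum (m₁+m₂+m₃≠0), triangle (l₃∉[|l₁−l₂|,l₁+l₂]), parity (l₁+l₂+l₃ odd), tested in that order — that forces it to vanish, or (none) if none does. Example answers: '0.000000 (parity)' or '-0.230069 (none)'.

m-sum 0 ✓  L=18 even ✓  5≤7≤11 ✓
Π(2lᵢ+1) = 7×17×15 = 1785
triangle coeff Δ(3,8,7) = 1/5290740
Σ_t [1,3]: t=1:−1/7257600 t=2:+1/2073600 t=3:−1/7257600 = 1/4838400
(3j)²=252/20995 [(3 8 7; 0 0 0)], sign=-1
Σ_t [0,0]: t=0:+1/348364800 = 1/348364800
(3j)²=11/646 [(3 8 7; 3 -6 3)], sign=+1
⇒ 4πI² = 29106/79781
I = (-1)√(29106/79781/(4π)) = -0.17038705
No selection rule forces the value: the integral is nonzero (none).

-0.170387 (none)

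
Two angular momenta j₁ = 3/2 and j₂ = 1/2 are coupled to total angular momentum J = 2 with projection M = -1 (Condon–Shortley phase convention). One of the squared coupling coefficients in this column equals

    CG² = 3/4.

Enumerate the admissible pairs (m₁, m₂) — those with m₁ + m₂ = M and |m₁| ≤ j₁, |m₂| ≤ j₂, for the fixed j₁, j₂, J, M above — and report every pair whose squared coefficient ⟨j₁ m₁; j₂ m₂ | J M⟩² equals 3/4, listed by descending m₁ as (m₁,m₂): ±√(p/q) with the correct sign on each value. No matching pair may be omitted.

(-1/2,-1/2): +√(3/4)

Admissible pairs with m₁+m₂ = M = -1: (-3/2,1/2), (-1/2,-1/2)
  (m₁,m₂)=(-1/2,-1/2): CG² = 3/4, CG = +√(3/4)   ← matches the target
  (m₁,m₂)=(-3/2,1/2): CG² = 1/4, CG = +√(1/4)
Pairs with CG² = 3/4: (-1/2,-1/2): +√(3/4)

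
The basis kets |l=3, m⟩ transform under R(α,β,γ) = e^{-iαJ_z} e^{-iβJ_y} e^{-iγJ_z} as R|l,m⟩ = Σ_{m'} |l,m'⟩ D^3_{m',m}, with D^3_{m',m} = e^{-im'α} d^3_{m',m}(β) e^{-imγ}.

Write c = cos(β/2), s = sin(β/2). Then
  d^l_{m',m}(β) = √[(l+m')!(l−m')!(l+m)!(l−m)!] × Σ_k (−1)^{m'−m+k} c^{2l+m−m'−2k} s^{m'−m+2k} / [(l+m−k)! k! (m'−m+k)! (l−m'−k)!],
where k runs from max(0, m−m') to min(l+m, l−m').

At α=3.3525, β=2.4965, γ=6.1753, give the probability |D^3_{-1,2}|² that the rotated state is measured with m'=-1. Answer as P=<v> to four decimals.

P=0.3569

First d^3_{-1,2}(β=2.4965), then the phase factors e^{-i(-1)α} and e^{-i(2)γ}:
Half-angle: c=0.316983, s=0.948431. N=√(2·24·120·1)=75.894664
Admissible k: 3..4 (factorial args all ≥0)
  k=3: (−1)^0·75.8947/(12)·0.3170^3·0.9484^3 = +0.171852
  k=4: (−1)^1·75.8947/(24)·0.3170^1·0.9484^5 = -0.769245
d^3_{-1,2}(2.4965) = +0.171852 -0.769245 = -0.597394
|D^3_{-1,2}|² = |d^3_{-1,2}(β)|² = (-0.597394)² = 0.356879 (the z-rotation phases have unit modulus)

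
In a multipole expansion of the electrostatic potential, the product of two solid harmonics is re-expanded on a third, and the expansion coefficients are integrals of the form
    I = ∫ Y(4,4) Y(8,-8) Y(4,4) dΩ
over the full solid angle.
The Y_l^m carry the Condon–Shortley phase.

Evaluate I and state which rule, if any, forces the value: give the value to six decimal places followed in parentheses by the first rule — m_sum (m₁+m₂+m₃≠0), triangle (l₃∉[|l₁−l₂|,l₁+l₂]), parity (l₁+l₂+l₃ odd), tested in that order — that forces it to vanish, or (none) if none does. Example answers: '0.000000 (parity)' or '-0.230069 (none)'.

0.379946 (none)

Rules hold: Σm=0, L=16 even, 4≤4≤12.
N = 9·17·9 = 1377
Δ = 8!·0!·8!/17! = 1/218790
Racah Σ t=4..4: t=4:+1/331776 = 1/331776
⇒ 3j(4 8 4; 0 0 0)² = 490/21879, sgn +1
Racah Σ t=0..0: t=0:+1/1625702400 = 1/1625702400
⇒ 3j(4 8 4; 4 -8 4)² = 1/17, sgn +1
4πI² = N·(3j₀)²·(3jₘ)² = 4410/2431
I = +1·√(1.81407/4π) = 0.37994601
No selection rule forces the value: the integral is nonzero (none).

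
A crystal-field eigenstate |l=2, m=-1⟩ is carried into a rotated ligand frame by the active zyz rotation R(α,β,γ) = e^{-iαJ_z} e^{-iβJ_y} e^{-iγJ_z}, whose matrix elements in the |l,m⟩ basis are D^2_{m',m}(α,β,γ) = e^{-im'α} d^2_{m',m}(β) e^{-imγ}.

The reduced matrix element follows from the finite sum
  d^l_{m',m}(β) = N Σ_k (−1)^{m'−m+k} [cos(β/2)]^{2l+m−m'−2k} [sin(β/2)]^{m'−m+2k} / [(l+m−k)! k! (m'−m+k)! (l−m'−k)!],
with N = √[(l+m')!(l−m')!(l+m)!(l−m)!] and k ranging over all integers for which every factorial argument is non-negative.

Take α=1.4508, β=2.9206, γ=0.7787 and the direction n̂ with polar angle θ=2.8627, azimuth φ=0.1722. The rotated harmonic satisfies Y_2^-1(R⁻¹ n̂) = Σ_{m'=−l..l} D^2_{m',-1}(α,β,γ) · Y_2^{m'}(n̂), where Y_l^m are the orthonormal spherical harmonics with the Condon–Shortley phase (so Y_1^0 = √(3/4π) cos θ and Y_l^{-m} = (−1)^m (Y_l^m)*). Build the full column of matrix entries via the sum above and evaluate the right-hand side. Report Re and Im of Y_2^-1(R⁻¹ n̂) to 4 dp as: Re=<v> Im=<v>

Need the full column D^2_{m',-1} for m'=−2..2 at α=1.4508, β=2.9206, γ=0.7787.
cos(β/2)=0.110272, sin(β/2)=0.993901
d^2_{-2,-1}: single k=1 term ⇒ +0.002665;  D = -0.002288-0.001367i
d^2_{-1,-1}: k∈[0..1] ⇒ +0.000148 -0.036036 = -0.035888;  D = +0.021967-0.028380i
d^2_{0,-1}: k∈[0..1] ⇒ -0.003264 +0.265197 = +0.261933;  D = +0.186451+0.183970i
d^2_{1,-1}: k∈[0..1] ⇒ +0.036036 -0.975828 = -0.939792;  D = -0.735402+0.585143i
d^2_{2,-1}: single k=0 term ⇒ -0.216533;  D = +0.113567+0.184361i
Y_2^{m'}(θ=2.8627,φ=0.1722) and Σ D·Y over m':
  (-0.0023-0.0014i)·(+0.0276-0.0099i)  (+0.0220-0.0284i)·(-0.2014+0.0350i)  (+0.1865+0.1840i)·(+0.5591+0.0000i)  (-0.7354+0.5851i)·(+0.2014+0.0350i)  (+0.1136+0.1844i)·(+0.0276+0.0099i)
Y_2^-1(R⁻¹ n̂) = -0.066595+0.207631i

Re=-0.0666 Im=0.2076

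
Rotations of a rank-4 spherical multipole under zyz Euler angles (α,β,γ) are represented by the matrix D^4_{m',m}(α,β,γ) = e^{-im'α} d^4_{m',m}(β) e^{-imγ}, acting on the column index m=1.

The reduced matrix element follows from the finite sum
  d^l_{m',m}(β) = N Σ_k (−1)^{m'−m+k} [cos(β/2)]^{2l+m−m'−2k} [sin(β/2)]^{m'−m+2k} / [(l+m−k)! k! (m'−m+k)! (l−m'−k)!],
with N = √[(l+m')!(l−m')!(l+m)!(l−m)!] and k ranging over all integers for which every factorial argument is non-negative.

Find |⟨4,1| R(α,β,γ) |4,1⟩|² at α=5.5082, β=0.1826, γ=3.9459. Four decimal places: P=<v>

P=0.7184

Split into d^4_{1,1}(β=0.1826) × two z-phases.
c=cos(0.182600/2)=0.995835, s=sin(0.182600/2)=0.091173; N=√[120·6·120·6]=720.000000
Admissible k: 0..3 (factorial args all ≥0)
  k=0: (−1)^0·720.0000/(720)·0.9958^8·0.0912^0 = +0.967162
  k=1: (−1)^1·720.0000/(48)·0.9958^6·0.0912^2 = -0.121605
  k=2: (−1)^2·720.0000/(24)·0.9958^4·0.0912^4 = +0.002039
  k=3: (−1)^3·720.0000/(72)·0.9958^2·0.0912^6 = -0.000006
d^4_{1,1}(0.1826) = +0.967162 -0.121605 +0.002039 -0.000006 = +0.847590
|D^4_{1,1}|² = |d^4_{1,1}(β)|² = (+0.847590)² = 0.718409 (the z-rotation phases have unit modulus)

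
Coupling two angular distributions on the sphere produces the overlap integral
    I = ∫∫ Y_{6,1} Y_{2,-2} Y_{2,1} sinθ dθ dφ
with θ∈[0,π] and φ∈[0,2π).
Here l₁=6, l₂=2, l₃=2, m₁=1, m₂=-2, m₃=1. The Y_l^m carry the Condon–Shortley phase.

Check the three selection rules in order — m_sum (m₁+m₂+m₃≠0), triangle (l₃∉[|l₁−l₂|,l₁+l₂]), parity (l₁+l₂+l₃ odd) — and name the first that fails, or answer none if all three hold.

Σmᵢ = 0  ✓
l₃∈[|l₁−l₂|,l₁+l₂]=[4,8] required, l₃=2 fails  ✗
Σlᵢ = 10 ⇒ even

triangle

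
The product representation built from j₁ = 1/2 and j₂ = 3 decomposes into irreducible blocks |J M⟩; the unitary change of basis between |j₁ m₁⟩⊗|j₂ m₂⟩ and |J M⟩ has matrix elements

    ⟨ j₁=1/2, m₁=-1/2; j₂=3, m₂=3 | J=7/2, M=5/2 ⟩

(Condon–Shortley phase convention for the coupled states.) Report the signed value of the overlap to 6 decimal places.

+0.377964  (= +√(1/7))

√[8·0!1!6!/8! · 0!1!6!0!6!1!] = √(518400/7)
  +(−1)^0/∏(0,0,1,6,0,0)! = 1/720  (running 1/720)
⟨..|..⟩ = √(518400/7)·(1/720) = +0.377964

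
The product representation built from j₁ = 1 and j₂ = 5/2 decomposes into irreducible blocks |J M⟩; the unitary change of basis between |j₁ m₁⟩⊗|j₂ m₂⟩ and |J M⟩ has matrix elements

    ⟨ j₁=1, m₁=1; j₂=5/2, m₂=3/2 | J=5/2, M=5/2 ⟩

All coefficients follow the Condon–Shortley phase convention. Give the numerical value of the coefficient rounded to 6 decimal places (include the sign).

+0.534522  (= +√(2/7))

j₁+j₂−J=1  J+j₁−j₂=1  J−j₁+j₂=4  j₁+j₂+J+1=7
(j₁±m₁, j₂±m₂, J±M) = (2,0,4,1,5,0)
P² = 1152/7
sum k=0..0:
  [0] +1/24 = 1/24
S = 1/24
C² = P²·S² = 2/7 ; C = +0.534522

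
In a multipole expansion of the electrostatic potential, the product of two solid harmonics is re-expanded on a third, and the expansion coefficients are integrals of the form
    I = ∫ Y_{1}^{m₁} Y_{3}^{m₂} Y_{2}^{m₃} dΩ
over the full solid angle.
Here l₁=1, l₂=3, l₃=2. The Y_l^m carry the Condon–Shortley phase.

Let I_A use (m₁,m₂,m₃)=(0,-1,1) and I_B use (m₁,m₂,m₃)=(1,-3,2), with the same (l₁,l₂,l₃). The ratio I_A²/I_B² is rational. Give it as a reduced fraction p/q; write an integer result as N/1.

Shared (l₁,l₂,l₃)=(1,3,2): N and (l;000)² cancel in I_A²/I_B².
A: Δ = 2!·0!·4!/7! = 1/105; Racah Σ t=1..1: t=1:−1/6 = -1/6; ⇒ 3j(1 3 2; 0 -1 1)² = 8/105, sgn +1
B: Δ = 2!·0!·4!/7! = 1/105; Racah Σ t=0..0: t=0:+1/48 = 1/48; ⇒ 3j(1 3 2; 1 -3 2)² = 1/7, sgn +1
I_A²/I_B² = (8/105)/(1/7) = 8/15

8/15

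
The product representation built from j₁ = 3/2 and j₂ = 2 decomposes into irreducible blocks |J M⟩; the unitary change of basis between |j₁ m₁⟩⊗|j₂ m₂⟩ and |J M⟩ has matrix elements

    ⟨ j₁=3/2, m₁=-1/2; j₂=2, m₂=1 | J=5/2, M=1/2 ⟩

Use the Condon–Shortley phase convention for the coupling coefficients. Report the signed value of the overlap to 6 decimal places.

√[6·1!2!3!/7! · 1!2!3!1!3!2!] = √(72/35)
  +(−1)^0/∏(0,1,2,3,0,0)! = 1/12  (running 1/12)
  +(−1)^1/∏(1,0,1,2,1,1)! = -1/2  (running -5/12)
⟨..|..⟩ = √(72/35)·(-5/12) = -0.597614

−√(5/14) ≈ -0.597614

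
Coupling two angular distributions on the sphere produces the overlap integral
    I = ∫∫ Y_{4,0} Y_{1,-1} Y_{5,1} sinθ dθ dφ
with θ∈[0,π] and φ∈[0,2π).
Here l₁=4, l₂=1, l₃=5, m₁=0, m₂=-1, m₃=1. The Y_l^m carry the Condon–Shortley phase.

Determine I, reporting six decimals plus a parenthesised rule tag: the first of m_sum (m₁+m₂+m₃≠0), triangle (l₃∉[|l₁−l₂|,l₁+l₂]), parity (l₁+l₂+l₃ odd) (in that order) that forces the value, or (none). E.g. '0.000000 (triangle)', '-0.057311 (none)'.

m-sum 0 ✓  L=10 even ✓  3≤5≤5 ✓
Π(2lᵢ+1) = 9×3×11 = 297
triangle coeff Δ(4,1,5) = 1/495
Σ_t [0,0]: t=0:+1/576 = 1/576
(3j)²=5/99 [(4 1 5; 0 0 0)], sign=-1
Σ_t [0,0]: t=0:+1/1152 = 1/1152
(3j)²=1/33 [(4 1 5; 0 -1 1)], sign=+1
⇒ 4πI² = 5/11
I = (-1)√(5/11/(4π)) = -0.19018827
No selection rule forces the value: the integral is nonzero (none).

-0.190188 (none)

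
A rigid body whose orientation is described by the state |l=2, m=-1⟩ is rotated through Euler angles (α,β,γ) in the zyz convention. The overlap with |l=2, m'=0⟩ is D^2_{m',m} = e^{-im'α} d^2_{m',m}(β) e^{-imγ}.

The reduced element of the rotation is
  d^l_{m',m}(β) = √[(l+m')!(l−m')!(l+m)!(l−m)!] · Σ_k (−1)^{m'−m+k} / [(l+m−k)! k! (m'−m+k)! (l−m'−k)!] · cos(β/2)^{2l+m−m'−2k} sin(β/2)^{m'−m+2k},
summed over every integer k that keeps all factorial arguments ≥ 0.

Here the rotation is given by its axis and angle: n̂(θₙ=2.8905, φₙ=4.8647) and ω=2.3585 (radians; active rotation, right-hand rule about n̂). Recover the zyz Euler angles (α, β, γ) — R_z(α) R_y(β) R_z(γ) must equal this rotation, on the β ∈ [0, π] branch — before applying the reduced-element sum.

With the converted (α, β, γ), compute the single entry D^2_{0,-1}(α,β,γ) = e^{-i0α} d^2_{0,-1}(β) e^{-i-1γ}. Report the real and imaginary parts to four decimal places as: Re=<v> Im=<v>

Re=0.1215 Im=-0.4745

Axis–angle → zyz. n̂ = (sinθₙcosφₙ, sinθₙsinφₙ, cosθₙ) = (+0.037697, -0.245586, -0.968642), ω = 2.3585.
R = I cosω + sinω [n̂]ₓ + (1−cosω) n̂n̂ᵀ gives
  R = [-0.706307, +0.667533, -0.235650; -0.699171, -0.605677, +0.379888; +0.110860, +0.433077, +0.894514]
β = atan2(√(R₁₃²+R₂₃²), R₃₃) = 0.463454; α = atan2(R₂₃, R₁₃) mod 2π = 2.126019; γ = atan2(R₃₂, −R₃₁) mod 2π = 1.821397
Split into d^2_{0,-1}(β=0.4635) × two z-phases.
With c≡cos(β/2)=0.973271 and s≡sin(β/2)=0.229659, N=[2·2·1·6]^{1/2}=4.898979
The bounds max(0,m−m')=0 and min(l+m,l−m')=1 give 2 terms
  k=0: (−1)^1·4.8990/(2)·0.9733^3·0.2297^1 = -0.518633
  k=1: (−1)^2·4.8990/(2)·0.9733^1·0.2297^3 = +0.028877
d^2_{0,-1}(0.4635) = -0.518633 +0.028877 = -0.489756
D = (+1.000000+0.000000i)·(-0.489756)·(-0.247986+0.968764i) = +0.121453-0.474458i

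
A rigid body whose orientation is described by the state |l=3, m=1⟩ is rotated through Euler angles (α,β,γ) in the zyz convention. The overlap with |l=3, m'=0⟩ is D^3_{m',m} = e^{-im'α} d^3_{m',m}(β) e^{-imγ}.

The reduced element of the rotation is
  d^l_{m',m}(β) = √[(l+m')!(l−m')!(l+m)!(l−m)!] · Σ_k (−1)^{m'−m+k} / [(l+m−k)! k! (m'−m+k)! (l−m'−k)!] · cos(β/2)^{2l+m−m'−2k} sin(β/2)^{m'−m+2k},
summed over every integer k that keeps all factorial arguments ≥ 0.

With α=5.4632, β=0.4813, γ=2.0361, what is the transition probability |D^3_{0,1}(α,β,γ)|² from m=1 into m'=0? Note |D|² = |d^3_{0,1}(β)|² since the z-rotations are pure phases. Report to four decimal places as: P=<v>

First d^3_{0,1}(β=0.4813), then the phase factors e^{-i(0)α} and e^{-i(1)γ}:
Half-angle: c=0.971183, s=0.238334. N=√(6·6·24·2)=41.569219
Admissible k: 1..3 (factorial args all ≥0)
  k=1: (−1)^0·41.5692/(12)·0.9712^5·0.2383^1 = +0.713317
  k=2: (−1)^1·41.5692/(4)·0.9712^3·0.2383^3 = -0.128876
  k=3: (−1)^2·41.5692/(12)·0.9712^1·0.2383^5 = +0.002587
d^3_{0,1}(0.4813) = +0.713317 -0.128876 +0.002587 = +0.587028
|D^3_{0,1}|² = |d^3_{0,1}(β)|² = (+0.587028)² = 0.344601 (the z-rotation phases have unit modulus)

P=0.3446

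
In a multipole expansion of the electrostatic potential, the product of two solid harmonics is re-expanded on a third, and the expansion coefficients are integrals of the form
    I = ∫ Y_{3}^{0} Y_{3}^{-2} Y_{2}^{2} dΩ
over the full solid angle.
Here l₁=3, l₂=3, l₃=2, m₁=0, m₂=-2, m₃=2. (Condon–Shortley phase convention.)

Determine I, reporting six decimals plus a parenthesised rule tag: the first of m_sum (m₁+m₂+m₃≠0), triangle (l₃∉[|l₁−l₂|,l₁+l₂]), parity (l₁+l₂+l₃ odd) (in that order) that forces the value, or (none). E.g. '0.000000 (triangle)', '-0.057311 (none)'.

-0.188063 (none)

m-sum 0 ✓  L=8 even ✓  0≤2≤6 ✓
Π(2lᵢ+1) = 7×7×5 = 245
triangle coeff Δ(3,3,2) = 1/3780
Σ_t [1,3]: t=1:−1/24 t=2:+1/4 t=3:−1/24 = 1/6
(3j)²=4/105 [(3 3 2; 0 0 0)], sign=+1
Σ_t [1,1]: t=1:−1/24 = -1/24
(3j)²=1/21 [(3 3 2; 0 -2 2)], sign=-1
⇒ 4πI² = 4/9
I = (-1)√(4/9/(4π)) = -0.18806319
No selection rule forces the value: the integral is nonzero (none).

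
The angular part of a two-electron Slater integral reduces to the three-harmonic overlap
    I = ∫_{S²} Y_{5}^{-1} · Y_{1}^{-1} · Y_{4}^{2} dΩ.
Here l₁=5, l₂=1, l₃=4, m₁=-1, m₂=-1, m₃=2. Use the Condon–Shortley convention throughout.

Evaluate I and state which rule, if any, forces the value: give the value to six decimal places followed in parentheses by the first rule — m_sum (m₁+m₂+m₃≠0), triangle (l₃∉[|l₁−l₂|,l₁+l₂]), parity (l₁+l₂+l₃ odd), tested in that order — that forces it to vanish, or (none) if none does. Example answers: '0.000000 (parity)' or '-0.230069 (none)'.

-0.120286 (none)

m-sum 0 ✓  L=10 even ✓  4≤4≤6 ✓
Π(2lᵢ+1) = 11×3×9 = 297
triangle coeff Δ(5,1,4) = 1/495
Σ_t [1,1]: t=1:−1/576 = -1/576
(3j)²=5/99 [(5 1 4; 0 0 0)], sign=-1
Σ_t [0,0]: t=0:+1/2880 = 1/2880
(3j)²=2/165 [(5 1 4; -1 -1 2)], sign=+1
⇒ 4πI² = 2/11
I = (-1)√(2/11/(4π)) = -0.12028562
No selection rule forces the value: the integral is nonzero (none).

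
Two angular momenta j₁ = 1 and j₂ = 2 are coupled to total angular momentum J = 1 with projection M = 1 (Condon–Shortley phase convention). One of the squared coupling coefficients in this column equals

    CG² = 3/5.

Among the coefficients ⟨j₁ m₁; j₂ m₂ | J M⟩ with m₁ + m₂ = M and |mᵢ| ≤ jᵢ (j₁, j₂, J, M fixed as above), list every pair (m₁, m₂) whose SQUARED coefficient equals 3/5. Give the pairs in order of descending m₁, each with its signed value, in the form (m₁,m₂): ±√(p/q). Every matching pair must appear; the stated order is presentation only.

(-1,2): +√(3/5)

Admissible pairs with m₁+m₂ = M = 1: (-1,2), (0,1), (1,0)
  (m₁,m₂)=(1,0): CG² = 1/10, CG = +√(1/10)
  (m₁,m₂)=(0,1): CG² = 3/10, CG = −√(3/10)
  (m₁,m₂)=(-1,2): CG² = 3/5, CG = +√(3/5)   ← matches the target
Pairs with CG² = 3/5: (-1,2): +√(3/5)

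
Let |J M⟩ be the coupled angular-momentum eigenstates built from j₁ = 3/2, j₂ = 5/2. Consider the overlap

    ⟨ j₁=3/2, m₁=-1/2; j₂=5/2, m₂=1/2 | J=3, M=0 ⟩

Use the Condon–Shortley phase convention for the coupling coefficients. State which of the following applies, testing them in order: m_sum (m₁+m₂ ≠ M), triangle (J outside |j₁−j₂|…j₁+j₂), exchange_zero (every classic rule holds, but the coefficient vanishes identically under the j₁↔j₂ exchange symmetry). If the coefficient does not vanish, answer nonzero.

m-sum: m₁+m₂ = -1/2+1/2 = 0, M = 0  ✓
triangle: |j₁−j₂| = 1 ≤ J = 3 ≤ j₁+j₂ = 4  ✓
exchange: j₁≠j₂ or m₁≠m₂ — the exchange symmetry imposes no constraint here
value check: CG = −√(1/5) = -0.447214 ≠ 0

nonzero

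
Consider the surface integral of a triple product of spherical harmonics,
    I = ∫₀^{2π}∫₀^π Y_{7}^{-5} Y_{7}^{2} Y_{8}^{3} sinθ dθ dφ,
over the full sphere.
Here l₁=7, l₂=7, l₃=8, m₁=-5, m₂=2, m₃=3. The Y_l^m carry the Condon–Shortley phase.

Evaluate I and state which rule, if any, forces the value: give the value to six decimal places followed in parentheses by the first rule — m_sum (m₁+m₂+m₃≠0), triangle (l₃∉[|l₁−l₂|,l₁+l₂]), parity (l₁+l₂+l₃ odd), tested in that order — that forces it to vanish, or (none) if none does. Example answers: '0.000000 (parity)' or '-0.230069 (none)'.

Checks pass: Σm=0; 22 even; l₃=8∈[0,14].
(2·7+1)(2·7+1)(2·8+1) = 3825
Δ: 6! 8! 8! / 23! → 1/22086194130
sum: t=0:+1/18289152000 t=1:−1/248832000 t=2:+1/24883200 t=3:−1/11943936 t=4:+1/24883200 t=5:−1/248832000 t=6:+1/18289152000 = -11/975421440
3j²(7 7 8; 0 0 0) = Δ·Π!·Σ² = 1750/289731  (sign -1)
sum: t=4:+1/1393459200 t=5:−1/348364800 t=6:+1/746496000 = -17/20901888000
3j²(7 7 8; -5 2 3) = Δ·Π!·Σ² = 34/5681  (sign +1)
combine: 4πI² = 3825·1750/289731·34/5681 = 4462500/32273761
take √, sign -1: I = -0.10489611
No selection rule forces the value: the integral is nonzero (none).

-0.104896 (none)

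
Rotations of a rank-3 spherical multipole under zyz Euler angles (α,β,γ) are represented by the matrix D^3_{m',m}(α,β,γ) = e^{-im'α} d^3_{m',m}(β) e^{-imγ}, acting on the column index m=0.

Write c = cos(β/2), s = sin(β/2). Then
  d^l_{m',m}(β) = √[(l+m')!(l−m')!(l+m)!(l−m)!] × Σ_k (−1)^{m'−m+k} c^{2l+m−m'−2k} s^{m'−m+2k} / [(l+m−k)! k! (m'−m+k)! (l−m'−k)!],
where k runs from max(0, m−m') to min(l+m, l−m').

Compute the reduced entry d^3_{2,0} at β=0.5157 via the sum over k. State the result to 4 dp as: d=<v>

d^3_{2,0}(β=0.5157) via the finite sum:
c=cos(0.515700/2)=0.966940, s=sin(0.515700/2)=0.255002; N=√[120·1·6·6]=65.726707
Admissible k: 0..1 (factorial args all ≥0)
  k=0: (−1)^2·65.7267/(12)·0.9669^4·0.2550^2 = +0.311349
  k=1: (−1)^3·65.7267/(12)·0.9669^2·0.2550^4 = -0.021654
d^3_{2,0}(0.5157) = +0.311349 -0.021654 = +0.289695

d=0.2897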